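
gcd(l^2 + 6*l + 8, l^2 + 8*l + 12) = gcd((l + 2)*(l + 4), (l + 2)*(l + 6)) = l + 2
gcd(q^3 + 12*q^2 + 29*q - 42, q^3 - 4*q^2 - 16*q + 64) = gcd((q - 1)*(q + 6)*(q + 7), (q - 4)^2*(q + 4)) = 1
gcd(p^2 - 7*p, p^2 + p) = p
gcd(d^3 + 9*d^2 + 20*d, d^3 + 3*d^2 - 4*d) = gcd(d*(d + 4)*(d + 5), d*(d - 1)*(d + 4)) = d^2 + 4*d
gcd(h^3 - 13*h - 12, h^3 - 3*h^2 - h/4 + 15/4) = h + 1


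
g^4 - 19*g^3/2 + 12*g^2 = g^2*(g - 8)*(g - 3/2)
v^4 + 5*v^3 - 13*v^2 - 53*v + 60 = (v - 3)*(v - 1)*(v + 4)*(v + 5)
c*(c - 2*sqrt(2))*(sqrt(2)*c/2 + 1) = sqrt(2)*c^3/2 - c^2 - 2*sqrt(2)*c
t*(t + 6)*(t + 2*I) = t^3 + 6*t^2 + 2*I*t^2 + 12*I*t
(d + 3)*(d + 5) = d^2 + 8*d + 15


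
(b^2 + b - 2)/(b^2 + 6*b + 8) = (b - 1)/(b + 4)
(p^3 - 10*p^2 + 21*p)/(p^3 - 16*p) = (p^2 - 10*p + 21)/(p^2 - 16)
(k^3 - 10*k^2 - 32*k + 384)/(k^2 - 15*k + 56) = (k^2 - 2*k - 48)/(k - 7)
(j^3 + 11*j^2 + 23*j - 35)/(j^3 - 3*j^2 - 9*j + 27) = (j^3 + 11*j^2 + 23*j - 35)/(j^3 - 3*j^2 - 9*j + 27)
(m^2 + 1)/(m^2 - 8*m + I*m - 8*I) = (m - I)/(m - 8)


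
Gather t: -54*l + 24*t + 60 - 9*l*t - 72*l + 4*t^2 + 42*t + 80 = -126*l + 4*t^2 + t*(66 - 9*l) + 140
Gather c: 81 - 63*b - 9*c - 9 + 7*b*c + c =-63*b + c*(7*b - 8) + 72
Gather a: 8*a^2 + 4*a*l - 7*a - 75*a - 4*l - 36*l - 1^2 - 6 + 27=8*a^2 + a*(4*l - 82) - 40*l + 20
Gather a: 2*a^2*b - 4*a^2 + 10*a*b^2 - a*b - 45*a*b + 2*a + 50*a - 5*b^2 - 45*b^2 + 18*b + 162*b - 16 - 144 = a^2*(2*b - 4) + a*(10*b^2 - 46*b + 52) - 50*b^2 + 180*b - 160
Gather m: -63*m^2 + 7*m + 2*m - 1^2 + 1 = -63*m^2 + 9*m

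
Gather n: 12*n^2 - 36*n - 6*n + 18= 12*n^2 - 42*n + 18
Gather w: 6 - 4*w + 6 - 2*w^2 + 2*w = -2*w^2 - 2*w + 12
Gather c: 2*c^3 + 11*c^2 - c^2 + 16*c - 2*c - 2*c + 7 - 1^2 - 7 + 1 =2*c^3 + 10*c^2 + 12*c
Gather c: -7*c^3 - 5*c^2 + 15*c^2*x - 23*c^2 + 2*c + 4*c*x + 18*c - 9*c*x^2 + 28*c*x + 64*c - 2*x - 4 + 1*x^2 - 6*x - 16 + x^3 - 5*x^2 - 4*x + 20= -7*c^3 + c^2*(15*x - 28) + c*(-9*x^2 + 32*x + 84) + x^3 - 4*x^2 - 12*x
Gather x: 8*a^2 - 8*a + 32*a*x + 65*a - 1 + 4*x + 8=8*a^2 + 57*a + x*(32*a + 4) + 7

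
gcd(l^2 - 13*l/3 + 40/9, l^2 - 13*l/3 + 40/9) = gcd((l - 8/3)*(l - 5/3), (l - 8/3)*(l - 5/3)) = l^2 - 13*l/3 + 40/9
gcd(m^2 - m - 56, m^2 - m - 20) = 1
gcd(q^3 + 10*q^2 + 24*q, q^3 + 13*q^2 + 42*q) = q^2 + 6*q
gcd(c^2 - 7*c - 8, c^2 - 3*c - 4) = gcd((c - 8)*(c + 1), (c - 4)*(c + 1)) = c + 1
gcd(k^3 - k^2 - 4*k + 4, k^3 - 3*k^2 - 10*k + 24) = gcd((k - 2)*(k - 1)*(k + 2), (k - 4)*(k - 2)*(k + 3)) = k - 2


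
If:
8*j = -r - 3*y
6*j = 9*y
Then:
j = 3*y/2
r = -15*y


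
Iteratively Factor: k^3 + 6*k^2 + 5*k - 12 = (k - 1)*(k^2 + 7*k + 12) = (k - 1)*(k + 3)*(k + 4)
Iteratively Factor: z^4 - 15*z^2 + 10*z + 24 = (z + 1)*(z^3 - z^2 - 14*z + 24) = (z - 3)*(z + 1)*(z^2 + 2*z - 8) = (z - 3)*(z + 1)*(z + 4)*(z - 2)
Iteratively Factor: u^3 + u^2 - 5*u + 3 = (u - 1)*(u^2 + 2*u - 3) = (u - 1)*(u + 3)*(u - 1)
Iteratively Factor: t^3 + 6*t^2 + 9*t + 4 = (t + 1)*(t^2 + 5*t + 4) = (t + 1)*(t + 4)*(t + 1)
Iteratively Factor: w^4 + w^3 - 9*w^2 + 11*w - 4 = (w - 1)*(w^3 + 2*w^2 - 7*w + 4) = (w - 1)*(w + 4)*(w^2 - 2*w + 1) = (w - 1)^2*(w + 4)*(w - 1)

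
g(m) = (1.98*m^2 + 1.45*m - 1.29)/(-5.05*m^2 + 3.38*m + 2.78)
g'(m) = (3.96*m + 1.45)/(-5.05*m^2 + 3.38*m + 2.78) + (10.1*m - 3.38)*(1.98*m^2 + 1.45*m - 1.29)/(-5.05*m^2 + 3.38*m + 2.78)^2 = (14.0149*m^2 - 2.0202*m + 8.3912)/(25.5025*m^4 - 34.138*m^3 - 16.6536*m^2 + 18.7928*m + 7.7284)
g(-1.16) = 0.04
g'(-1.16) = 0.47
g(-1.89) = -0.14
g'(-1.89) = 0.13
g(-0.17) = -0.72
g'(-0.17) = 2.15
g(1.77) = -1.06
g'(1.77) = 0.98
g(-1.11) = 0.06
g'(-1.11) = 0.54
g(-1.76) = -0.12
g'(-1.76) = 0.16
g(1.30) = -2.90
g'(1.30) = 15.91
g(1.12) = 12.20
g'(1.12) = 444.77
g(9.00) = -0.46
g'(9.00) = 0.01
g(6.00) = -0.50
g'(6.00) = 0.02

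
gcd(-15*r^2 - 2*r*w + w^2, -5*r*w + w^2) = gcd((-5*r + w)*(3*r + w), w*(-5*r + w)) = 5*r - w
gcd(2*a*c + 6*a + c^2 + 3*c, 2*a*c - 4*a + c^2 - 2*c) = 2*a + c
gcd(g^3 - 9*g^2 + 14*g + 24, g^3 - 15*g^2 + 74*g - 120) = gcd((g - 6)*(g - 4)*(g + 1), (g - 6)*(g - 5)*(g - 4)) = g^2 - 10*g + 24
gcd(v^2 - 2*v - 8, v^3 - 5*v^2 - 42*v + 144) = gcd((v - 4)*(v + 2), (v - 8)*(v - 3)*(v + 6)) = 1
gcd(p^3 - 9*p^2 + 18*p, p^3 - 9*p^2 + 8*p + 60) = p - 6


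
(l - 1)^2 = l^2 - 2*l + 1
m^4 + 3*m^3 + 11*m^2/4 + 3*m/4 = m*(m + 1/2)*(m + 1)*(m + 3/2)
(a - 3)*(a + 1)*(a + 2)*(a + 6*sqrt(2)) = a^4 + 6*sqrt(2)*a^3 - 7*a^2 - 42*sqrt(2)*a - 6*a - 36*sqrt(2)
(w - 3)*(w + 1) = w^2 - 2*w - 3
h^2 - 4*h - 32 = (h - 8)*(h + 4)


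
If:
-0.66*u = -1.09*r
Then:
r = 0.605504587155963*u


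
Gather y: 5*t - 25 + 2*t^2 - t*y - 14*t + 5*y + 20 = 2*t^2 - 9*t + y*(5 - t) - 5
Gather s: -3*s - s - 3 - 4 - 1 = -4*s - 8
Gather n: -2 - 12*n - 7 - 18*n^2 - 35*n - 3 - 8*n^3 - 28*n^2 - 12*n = -8*n^3 - 46*n^2 - 59*n - 12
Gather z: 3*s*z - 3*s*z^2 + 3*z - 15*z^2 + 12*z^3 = 12*z^3 + z^2*(-3*s - 15) + z*(3*s + 3)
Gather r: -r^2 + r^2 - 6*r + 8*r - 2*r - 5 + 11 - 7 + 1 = 0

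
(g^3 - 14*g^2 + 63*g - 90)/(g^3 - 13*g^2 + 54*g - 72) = (g - 5)/(g - 4)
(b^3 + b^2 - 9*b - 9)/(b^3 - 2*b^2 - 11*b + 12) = (b^2 - 2*b - 3)/(b^2 - 5*b + 4)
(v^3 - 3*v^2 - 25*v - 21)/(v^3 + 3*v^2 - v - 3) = (v - 7)/(v - 1)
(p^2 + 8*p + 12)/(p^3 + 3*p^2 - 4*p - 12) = (p + 6)/(p^2 + p - 6)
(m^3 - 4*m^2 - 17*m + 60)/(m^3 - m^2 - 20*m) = (m - 3)/m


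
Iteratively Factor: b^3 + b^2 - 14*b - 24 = (b - 4)*(b^2 + 5*b + 6) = (b - 4)*(b + 2)*(b + 3)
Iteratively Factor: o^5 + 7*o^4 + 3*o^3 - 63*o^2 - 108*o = (o - 3)*(o^4 + 10*o^3 + 33*o^2 + 36*o) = o*(o - 3)*(o^3 + 10*o^2 + 33*o + 36) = o*(o - 3)*(o + 3)*(o^2 + 7*o + 12) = o*(o - 3)*(o + 3)^2*(o + 4)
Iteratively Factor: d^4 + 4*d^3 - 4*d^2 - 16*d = (d - 2)*(d^3 + 6*d^2 + 8*d) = d*(d - 2)*(d^2 + 6*d + 8) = d*(d - 2)*(d + 2)*(d + 4)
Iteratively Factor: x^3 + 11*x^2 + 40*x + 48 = (x + 3)*(x^2 + 8*x + 16) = (x + 3)*(x + 4)*(x + 4)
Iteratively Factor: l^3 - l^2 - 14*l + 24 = (l - 3)*(l^2 + 2*l - 8) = (l - 3)*(l - 2)*(l + 4)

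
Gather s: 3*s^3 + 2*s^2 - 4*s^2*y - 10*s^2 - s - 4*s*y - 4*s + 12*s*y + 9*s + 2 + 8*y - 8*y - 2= 3*s^3 + s^2*(-4*y - 8) + s*(8*y + 4)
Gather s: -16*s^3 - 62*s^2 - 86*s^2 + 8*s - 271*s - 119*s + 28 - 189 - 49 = -16*s^3 - 148*s^2 - 382*s - 210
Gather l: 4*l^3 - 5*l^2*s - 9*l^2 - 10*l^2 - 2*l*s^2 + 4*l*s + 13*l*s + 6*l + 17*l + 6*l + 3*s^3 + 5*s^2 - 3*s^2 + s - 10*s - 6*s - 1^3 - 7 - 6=4*l^3 + l^2*(-5*s - 19) + l*(-2*s^2 + 17*s + 29) + 3*s^3 + 2*s^2 - 15*s - 14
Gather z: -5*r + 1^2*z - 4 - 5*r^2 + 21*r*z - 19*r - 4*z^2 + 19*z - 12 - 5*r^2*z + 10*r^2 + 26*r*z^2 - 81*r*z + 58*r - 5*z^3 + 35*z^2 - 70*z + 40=5*r^2 + 34*r - 5*z^3 + z^2*(26*r + 31) + z*(-5*r^2 - 60*r - 50) + 24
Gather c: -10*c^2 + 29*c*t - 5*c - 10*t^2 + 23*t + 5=-10*c^2 + c*(29*t - 5) - 10*t^2 + 23*t + 5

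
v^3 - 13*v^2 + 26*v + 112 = (v - 8)*(v - 7)*(v + 2)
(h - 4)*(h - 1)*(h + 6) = h^3 + h^2 - 26*h + 24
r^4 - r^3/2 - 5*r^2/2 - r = r*(r - 2)*(r + 1/2)*(r + 1)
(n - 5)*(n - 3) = n^2 - 8*n + 15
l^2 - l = l*(l - 1)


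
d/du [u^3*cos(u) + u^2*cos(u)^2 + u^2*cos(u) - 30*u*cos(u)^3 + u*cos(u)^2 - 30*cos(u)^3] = -u^3*sin(u) - u^2*sin(u) - u^2*sin(2*u) + 3*u^2*cos(u) + 90*u*sin(u)*cos(u)^2 - u*sin(2*u) + 2*u*cos(u)^2 + 2*u*cos(u) + 90*sin(u)*cos(u)^2 - 30*cos(u)^3 + cos(u)^2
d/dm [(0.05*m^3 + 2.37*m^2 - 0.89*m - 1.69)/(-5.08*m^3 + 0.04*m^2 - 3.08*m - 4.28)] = (-1.11022302462516e-16*m^5 + 12.0416*m^4 - 9.3504*m^3 - 33.6616*m^2 - 20.152*m - 1.396)/(25.8064*m^6 - 0.4064*m^5 + 31.2944*m^4 + 43.2384*m^3 + 9.144*m^2 + 26.3648*m + 18.3184)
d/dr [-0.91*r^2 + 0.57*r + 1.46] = 0.57 - 1.82*r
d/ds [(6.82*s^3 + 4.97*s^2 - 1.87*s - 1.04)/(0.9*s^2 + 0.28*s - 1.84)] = (6.138*s^4 + 3.8192*s^3 - 34.5718*s^2 - 16.4176*s + 3.732)/(0.81*s^4 + 0.504*s^3 - 3.2336*s^2 - 1.0304*s + 3.3856)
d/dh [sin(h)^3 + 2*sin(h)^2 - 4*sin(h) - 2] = (3*sin(h)^2 + 4*sin(h) - 4)*cos(h)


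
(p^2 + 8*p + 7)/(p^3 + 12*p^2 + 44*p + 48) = (p^2 + 8*p + 7)/(p^3 + 12*p^2 + 44*p + 48)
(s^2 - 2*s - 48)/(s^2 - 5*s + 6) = (s^2 - 2*s - 48)/(s^2 - 5*s + 6)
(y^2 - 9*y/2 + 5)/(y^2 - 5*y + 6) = (y - 5/2)/(y - 3)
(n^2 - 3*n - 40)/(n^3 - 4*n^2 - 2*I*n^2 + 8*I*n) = (n^2 - 3*n - 40)/(n*(n^2 - 4*n - 2*I*n + 8*I))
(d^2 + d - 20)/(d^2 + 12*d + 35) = (d - 4)/(d + 7)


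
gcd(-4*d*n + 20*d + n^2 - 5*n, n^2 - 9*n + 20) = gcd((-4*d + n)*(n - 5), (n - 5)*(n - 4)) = n - 5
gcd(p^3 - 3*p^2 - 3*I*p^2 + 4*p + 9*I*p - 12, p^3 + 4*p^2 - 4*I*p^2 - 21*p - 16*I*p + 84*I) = p^2 + p*(-3 - 4*I) + 12*I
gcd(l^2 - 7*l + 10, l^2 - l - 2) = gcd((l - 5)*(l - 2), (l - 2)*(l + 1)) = l - 2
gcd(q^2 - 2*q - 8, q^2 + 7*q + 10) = q + 2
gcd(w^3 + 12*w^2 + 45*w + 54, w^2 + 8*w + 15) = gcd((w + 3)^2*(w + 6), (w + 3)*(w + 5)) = w + 3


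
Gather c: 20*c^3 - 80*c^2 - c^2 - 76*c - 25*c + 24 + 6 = 20*c^3 - 81*c^2 - 101*c + 30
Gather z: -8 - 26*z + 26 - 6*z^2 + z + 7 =-6*z^2 - 25*z + 25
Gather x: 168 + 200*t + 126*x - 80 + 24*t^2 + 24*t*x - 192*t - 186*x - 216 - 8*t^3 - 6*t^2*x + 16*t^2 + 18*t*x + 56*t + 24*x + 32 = -8*t^3 + 40*t^2 + 64*t + x*(-6*t^2 + 42*t - 36) - 96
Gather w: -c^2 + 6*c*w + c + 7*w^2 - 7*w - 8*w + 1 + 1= -c^2 + c + 7*w^2 + w*(6*c - 15) + 2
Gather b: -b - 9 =-b - 9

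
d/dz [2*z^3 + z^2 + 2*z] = 6*z^2 + 2*z + 2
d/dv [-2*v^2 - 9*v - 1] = -4*v - 9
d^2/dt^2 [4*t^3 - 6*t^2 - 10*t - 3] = 24*t - 12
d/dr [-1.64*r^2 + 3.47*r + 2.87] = 3.47 - 3.28*r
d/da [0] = 0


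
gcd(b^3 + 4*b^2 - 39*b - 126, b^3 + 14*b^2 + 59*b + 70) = b + 7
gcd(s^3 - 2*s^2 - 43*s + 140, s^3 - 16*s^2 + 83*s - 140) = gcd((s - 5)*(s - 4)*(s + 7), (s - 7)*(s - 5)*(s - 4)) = s^2 - 9*s + 20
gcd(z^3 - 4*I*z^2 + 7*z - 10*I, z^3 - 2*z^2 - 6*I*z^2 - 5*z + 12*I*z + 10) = z^2 - 6*I*z - 5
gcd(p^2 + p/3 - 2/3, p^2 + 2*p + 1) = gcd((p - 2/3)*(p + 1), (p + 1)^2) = p + 1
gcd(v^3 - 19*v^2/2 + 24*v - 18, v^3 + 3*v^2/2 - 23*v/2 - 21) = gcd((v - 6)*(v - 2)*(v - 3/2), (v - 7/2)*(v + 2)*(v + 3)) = 1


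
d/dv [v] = 1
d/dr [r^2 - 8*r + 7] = 2*r - 8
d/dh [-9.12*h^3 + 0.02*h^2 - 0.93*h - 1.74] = -27.36*h^2 + 0.04*h - 0.93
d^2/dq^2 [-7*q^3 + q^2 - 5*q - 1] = 2 - 42*q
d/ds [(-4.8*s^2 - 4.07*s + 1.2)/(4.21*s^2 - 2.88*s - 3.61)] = (30.9587*s^2 + 24.552*s + 18.1487)/(17.7241*s^4 - 24.2496*s^3 - 22.1018*s^2 + 20.7936*s + 13.0321)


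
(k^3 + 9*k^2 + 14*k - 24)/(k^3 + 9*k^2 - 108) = (k^2 + 3*k - 4)/(k^2 + 3*k - 18)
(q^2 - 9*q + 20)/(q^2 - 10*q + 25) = (q - 4)/(q - 5)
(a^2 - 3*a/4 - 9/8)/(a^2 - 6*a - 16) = (-8*a^2 + 6*a + 9)/(8*(-a^2 + 6*a + 16))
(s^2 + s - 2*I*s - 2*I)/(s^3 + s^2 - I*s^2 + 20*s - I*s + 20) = (s - 2*I)/(s^2 - I*s + 20)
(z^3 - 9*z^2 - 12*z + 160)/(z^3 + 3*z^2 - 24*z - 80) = (z - 8)/(z + 4)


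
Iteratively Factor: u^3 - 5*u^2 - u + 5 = (u - 1)*(u^2 - 4*u - 5) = (u - 5)*(u - 1)*(u + 1)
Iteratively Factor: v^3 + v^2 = (v)*(v^2 + v) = v*(v + 1)*(v)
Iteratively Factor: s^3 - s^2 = (s)*(s^2 - s) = s^2*(s - 1)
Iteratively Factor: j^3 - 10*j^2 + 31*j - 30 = (j - 5)*(j^2 - 5*j + 6) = (j - 5)*(j - 2)*(j - 3)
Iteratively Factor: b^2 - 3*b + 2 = (b - 1)*(b - 2)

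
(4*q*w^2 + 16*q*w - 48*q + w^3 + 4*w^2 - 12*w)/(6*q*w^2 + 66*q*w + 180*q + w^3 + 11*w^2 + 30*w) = (4*q*w - 8*q + w^2 - 2*w)/(6*q*w + 30*q + w^2 + 5*w)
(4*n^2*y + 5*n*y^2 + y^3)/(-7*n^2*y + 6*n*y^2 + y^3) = (4*n^2 + 5*n*y + y^2)/(-7*n^2 + 6*n*y + y^2)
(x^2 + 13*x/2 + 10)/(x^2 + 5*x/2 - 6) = (2*x + 5)/(2*x - 3)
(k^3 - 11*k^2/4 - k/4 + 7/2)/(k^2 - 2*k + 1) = (4*k^3 - 11*k^2 - k + 14)/(4*(k^2 - 2*k + 1))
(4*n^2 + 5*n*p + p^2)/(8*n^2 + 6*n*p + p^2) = (n + p)/(2*n + p)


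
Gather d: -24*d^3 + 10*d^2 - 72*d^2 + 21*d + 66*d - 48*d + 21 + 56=-24*d^3 - 62*d^2 + 39*d + 77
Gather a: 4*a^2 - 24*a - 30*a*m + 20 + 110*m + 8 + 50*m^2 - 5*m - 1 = 4*a^2 + a*(-30*m - 24) + 50*m^2 + 105*m + 27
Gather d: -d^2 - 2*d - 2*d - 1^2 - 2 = -d^2 - 4*d - 3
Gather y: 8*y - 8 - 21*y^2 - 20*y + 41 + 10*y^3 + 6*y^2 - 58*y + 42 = 10*y^3 - 15*y^2 - 70*y + 75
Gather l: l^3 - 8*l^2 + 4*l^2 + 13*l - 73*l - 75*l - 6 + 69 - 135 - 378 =l^3 - 4*l^2 - 135*l - 450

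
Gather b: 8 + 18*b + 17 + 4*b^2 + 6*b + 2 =4*b^2 + 24*b + 27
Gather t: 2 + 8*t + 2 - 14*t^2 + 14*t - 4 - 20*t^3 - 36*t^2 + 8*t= -20*t^3 - 50*t^2 + 30*t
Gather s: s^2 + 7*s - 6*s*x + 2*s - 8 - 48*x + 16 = s^2 + s*(9 - 6*x) - 48*x + 8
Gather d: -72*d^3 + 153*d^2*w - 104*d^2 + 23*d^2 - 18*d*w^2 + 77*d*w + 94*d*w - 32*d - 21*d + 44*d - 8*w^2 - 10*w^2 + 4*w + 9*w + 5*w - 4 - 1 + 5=-72*d^3 + d^2*(153*w - 81) + d*(-18*w^2 + 171*w - 9) - 18*w^2 + 18*w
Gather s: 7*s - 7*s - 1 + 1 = 0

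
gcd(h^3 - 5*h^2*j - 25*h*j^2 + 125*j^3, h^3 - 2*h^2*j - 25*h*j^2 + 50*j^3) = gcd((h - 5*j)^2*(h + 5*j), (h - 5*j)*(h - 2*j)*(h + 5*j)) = h^2 - 25*j^2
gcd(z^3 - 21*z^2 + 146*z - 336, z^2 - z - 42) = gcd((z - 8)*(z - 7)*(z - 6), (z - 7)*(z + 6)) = z - 7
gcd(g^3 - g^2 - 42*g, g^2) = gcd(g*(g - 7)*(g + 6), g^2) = g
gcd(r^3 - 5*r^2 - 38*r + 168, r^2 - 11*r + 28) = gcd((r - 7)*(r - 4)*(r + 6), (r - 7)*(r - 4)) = r^2 - 11*r + 28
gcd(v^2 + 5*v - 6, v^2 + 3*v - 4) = v - 1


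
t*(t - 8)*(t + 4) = t^3 - 4*t^2 - 32*t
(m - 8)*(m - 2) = m^2 - 10*m + 16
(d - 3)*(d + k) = d^2 + d*k - 3*d - 3*k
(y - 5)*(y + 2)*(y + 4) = y^3 + y^2 - 22*y - 40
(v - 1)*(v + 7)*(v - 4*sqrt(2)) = v^3 - 4*sqrt(2)*v^2 + 6*v^2 - 24*sqrt(2)*v - 7*v + 28*sqrt(2)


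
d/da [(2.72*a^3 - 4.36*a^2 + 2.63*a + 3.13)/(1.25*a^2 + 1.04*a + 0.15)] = (3.4*a^4 + 5.6576*a^3 - 6.5979*a^2 - 9.133*a - 2.8607)/(1.5625*a^4 + 2.6*a^3 + 1.4566*a^2 + 0.312*a + 0.0225)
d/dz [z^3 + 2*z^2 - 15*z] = 3*z^2 + 4*z - 15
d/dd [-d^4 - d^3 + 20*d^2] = d*(-4*d^2 - 3*d + 40)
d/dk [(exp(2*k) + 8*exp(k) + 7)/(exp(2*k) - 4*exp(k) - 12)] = (-12*exp(2*k) - 38*exp(k) - 68)*exp(k)/(exp(4*k) - 8*exp(3*k) - 8*exp(2*k) + 96*exp(k) + 144)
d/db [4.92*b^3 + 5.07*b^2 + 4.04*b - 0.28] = 14.76*b^2 + 10.14*b + 4.04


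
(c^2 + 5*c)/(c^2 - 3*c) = (c + 5)/(c - 3)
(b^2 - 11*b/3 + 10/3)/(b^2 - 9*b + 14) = (b - 5/3)/(b - 7)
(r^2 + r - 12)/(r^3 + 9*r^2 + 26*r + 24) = (r - 3)/(r^2 + 5*r + 6)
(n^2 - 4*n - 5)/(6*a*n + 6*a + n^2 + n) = (n - 5)/(6*a + n)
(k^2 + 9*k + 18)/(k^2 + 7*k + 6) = (k + 3)/(k + 1)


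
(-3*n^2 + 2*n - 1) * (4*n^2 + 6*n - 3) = -12*n^4 - 10*n^3 + 17*n^2 - 12*n + 3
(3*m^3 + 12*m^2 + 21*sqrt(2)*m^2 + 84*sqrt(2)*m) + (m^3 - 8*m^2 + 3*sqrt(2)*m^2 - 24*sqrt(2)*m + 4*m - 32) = 4*m^3 + 4*m^2 + 24*sqrt(2)*m^2 + 4*m + 60*sqrt(2)*m - 32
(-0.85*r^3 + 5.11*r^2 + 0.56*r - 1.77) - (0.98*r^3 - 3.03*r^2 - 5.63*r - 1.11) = -1.83*r^3 + 8.14*r^2 + 6.19*r - 0.66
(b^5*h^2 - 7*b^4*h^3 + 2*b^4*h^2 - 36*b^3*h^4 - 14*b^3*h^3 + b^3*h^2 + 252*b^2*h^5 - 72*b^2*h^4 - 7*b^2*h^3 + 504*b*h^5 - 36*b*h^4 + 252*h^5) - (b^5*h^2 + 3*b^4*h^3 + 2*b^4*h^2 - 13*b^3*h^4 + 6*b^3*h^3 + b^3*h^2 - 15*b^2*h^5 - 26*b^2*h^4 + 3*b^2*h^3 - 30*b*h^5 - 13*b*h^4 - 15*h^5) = -10*b^4*h^3 - 23*b^3*h^4 - 20*b^3*h^3 + 267*b^2*h^5 - 46*b^2*h^4 - 10*b^2*h^3 + 534*b*h^5 - 23*b*h^4 + 267*h^5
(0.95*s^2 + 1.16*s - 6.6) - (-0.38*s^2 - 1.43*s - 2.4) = 1.33*s^2 + 2.59*s - 4.2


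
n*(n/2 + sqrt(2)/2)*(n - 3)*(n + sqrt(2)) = n^4/2 - 3*n^3/2 + sqrt(2)*n^3 - 3*sqrt(2)*n^2 + n^2 - 3*n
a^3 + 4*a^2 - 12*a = a*(a - 2)*(a + 6)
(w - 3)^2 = w^2 - 6*w + 9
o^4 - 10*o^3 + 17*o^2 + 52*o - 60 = (o - 6)*(o - 5)*(o - 1)*(o + 2)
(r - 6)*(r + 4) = r^2 - 2*r - 24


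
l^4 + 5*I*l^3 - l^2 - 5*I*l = l*(l + 5*I)*(-I*l - I)*(I*l - I)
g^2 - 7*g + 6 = (g - 6)*(g - 1)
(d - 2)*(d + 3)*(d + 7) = d^3 + 8*d^2 + d - 42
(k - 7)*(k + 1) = k^2 - 6*k - 7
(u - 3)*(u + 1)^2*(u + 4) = u^4 + 3*u^3 - 9*u^2 - 23*u - 12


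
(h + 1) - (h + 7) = -6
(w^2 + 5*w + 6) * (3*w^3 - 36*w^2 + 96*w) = 3*w^5 - 21*w^4 - 66*w^3 + 264*w^2 + 576*w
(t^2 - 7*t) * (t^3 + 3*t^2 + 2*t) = t^5 - 4*t^4 - 19*t^3 - 14*t^2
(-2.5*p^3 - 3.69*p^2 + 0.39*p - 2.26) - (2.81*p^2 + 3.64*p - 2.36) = -2.5*p^3 - 6.5*p^2 - 3.25*p + 0.1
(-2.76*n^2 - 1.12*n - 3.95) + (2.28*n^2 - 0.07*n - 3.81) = -0.48*n^2 - 1.19*n - 7.76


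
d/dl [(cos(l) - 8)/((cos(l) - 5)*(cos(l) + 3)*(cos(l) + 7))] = (-157*cos(l) - 19*cos(2*l) + cos(3*l) + 655)*sin(l)/(2*(cos(l) - 5)^2*(cos(l) + 3)^2*(cos(l) + 7)^2)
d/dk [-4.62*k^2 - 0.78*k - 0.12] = -9.24*k - 0.78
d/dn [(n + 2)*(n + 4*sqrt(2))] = 2*n + 2 + 4*sqrt(2)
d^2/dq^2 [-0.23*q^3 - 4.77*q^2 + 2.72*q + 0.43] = -1.38*q - 9.54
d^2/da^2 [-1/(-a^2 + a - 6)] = 2*(-a^2 + a + (2*a - 1)^2 - 6)/(a^2 - a + 6)^3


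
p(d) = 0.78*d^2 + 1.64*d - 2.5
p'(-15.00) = -21.76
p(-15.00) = 148.40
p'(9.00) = 15.68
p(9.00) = 75.44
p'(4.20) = 8.19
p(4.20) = 18.15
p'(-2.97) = -2.99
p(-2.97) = -0.49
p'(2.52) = 5.57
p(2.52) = 6.59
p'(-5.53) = -6.99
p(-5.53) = 12.28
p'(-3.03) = -3.09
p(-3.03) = -0.31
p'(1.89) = 4.59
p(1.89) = 3.39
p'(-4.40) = -5.22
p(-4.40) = 5.38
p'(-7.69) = -10.36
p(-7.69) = 31.01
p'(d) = 1.56*d + 1.64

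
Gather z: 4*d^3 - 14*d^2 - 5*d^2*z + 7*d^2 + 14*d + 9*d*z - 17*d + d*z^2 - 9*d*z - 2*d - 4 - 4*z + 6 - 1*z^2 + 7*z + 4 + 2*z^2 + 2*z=4*d^3 - 7*d^2 - 5*d + z^2*(d + 1) + z*(5 - 5*d^2) + 6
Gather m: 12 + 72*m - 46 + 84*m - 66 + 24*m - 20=180*m - 120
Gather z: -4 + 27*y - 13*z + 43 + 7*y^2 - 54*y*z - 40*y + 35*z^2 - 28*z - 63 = 7*y^2 - 13*y + 35*z^2 + z*(-54*y - 41) - 24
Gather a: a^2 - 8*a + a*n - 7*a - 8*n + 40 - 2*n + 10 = a^2 + a*(n - 15) - 10*n + 50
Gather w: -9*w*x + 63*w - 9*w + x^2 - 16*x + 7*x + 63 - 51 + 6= w*(54 - 9*x) + x^2 - 9*x + 18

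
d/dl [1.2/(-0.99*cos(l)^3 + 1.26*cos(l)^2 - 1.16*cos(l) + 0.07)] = (-3.564*cos(l)^2 + 3.024*cos(l) - 1.392)*sin(l)/(0.99*cos(l)^3 - 1.26*cos(l)^2 + 1.16*cos(l) - 0.07)^2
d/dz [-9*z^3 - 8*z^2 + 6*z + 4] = -27*z^2 - 16*z + 6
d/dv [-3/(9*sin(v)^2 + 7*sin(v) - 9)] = 3*(18*sin(v) + 7)*cos(v)/(7*sin(v) - 9*cos(v)^2)^2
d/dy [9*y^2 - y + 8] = 18*y - 1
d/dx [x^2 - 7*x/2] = 2*x - 7/2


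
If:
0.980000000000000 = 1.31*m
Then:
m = 0.75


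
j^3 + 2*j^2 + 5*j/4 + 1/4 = (j + 1/2)^2*(j + 1)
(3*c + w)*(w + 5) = 3*c*w + 15*c + w^2 + 5*w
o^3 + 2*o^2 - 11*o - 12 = (o - 3)*(o + 1)*(o + 4)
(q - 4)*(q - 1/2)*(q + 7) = q^3 + 5*q^2/2 - 59*q/2 + 14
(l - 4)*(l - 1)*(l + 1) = l^3 - 4*l^2 - l + 4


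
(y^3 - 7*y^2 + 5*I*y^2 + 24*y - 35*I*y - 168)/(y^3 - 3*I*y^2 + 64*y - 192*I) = (y - 7)/(y - 8*I)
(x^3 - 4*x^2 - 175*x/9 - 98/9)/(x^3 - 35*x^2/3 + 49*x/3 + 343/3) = (x + 2/3)/(x - 7)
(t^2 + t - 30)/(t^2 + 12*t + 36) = (t - 5)/(t + 6)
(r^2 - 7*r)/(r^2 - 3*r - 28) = r/(r + 4)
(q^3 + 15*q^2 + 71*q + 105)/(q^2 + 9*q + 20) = (q^2 + 10*q + 21)/(q + 4)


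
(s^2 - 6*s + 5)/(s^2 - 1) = (s - 5)/(s + 1)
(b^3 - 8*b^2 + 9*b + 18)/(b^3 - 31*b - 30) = (b - 3)/(b + 5)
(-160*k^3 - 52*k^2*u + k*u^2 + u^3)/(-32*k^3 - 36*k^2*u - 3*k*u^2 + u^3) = (5*k + u)/(k + u)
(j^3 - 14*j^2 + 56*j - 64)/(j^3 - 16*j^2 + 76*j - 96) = (j - 4)/(j - 6)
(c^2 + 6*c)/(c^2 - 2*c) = (c + 6)/(c - 2)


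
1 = 1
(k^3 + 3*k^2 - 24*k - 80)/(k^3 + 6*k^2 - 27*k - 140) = (k + 4)/(k + 7)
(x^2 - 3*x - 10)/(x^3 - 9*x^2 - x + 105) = (x + 2)/(x^2 - 4*x - 21)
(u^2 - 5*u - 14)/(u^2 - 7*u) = (u + 2)/u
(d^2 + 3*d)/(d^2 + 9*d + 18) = d/(d + 6)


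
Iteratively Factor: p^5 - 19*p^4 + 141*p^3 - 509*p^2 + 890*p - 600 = (p - 2)*(p^4 - 17*p^3 + 107*p^2 - 295*p + 300) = (p - 3)*(p - 2)*(p^3 - 14*p^2 + 65*p - 100) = (p - 4)*(p - 3)*(p - 2)*(p^2 - 10*p + 25) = (p - 5)*(p - 4)*(p - 3)*(p - 2)*(p - 5)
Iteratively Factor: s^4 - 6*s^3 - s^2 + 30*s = (s + 2)*(s^3 - 8*s^2 + 15*s) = s*(s + 2)*(s^2 - 8*s + 15) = s*(s - 5)*(s + 2)*(s - 3)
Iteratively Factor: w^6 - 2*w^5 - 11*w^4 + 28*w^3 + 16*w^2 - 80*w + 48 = (w + 2)*(w^5 - 4*w^4 - 3*w^3 + 34*w^2 - 52*w + 24) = (w - 1)*(w + 2)*(w^4 - 3*w^3 - 6*w^2 + 28*w - 24) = (w - 2)*(w - 1)*(w + 2)*(w^3 - w^2 - 8*w + 12) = (w - 2)*(w - 1)*(w + 2)*(w + 3)*(w^2 - 4*w + 4) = (w - 2)^2*(w - 1)*(w + 2)*(w + 3)*(w - 2)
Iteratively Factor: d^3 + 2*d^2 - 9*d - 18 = (d + 2)*(d^2 - 9) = (d + 2)*(d + 3)*(d - 3)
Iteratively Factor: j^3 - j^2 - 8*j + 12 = (j - 2)*(j^2 + j - 6) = (j - 2)^2*(j + 3)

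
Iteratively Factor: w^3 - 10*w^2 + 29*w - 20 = (w - 1)*(w^2 - 9*w + 20) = (w - 4)*(w - 1)*(w - 5)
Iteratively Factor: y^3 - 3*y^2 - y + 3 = (y - 3)*(y^2 - 1) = (y - 3)*(y - 1)*(y + 1)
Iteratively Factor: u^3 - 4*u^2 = (u - 4)*(u^2) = u*(u - 4)*(u)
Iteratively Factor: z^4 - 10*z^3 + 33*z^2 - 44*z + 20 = (z - 5)*(z^3 - 5*z^2 + 8*z - 4) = (z - 5)*(z - 2)*(z^2 - 3*z + 2) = (z - 5)*(z - 2)^2*(z - 1)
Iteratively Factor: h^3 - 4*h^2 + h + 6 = (h + 1)*(h^2 - 5*h + 6) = (h - 3)*(h + 1)*(h - 2)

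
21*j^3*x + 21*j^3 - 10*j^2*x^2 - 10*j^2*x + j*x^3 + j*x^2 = (-7*j + x)*(-3*j + x)*(j*x + j)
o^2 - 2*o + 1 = (o - 1)^2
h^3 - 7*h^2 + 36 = (h - 6)*(h - 3)*(h + 2)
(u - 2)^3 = u^3 - 6*u^2 + 12*u - 8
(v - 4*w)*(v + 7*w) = v^2 + 3*v*w - 28*w^2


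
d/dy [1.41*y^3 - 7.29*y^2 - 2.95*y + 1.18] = 4.23*y^2 - 14.58*y - 2.95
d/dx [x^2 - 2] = 2*x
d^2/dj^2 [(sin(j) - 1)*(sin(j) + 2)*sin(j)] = -9*sin(j)^3 - 4*sin(j)^2 + 8*sin(j) + 2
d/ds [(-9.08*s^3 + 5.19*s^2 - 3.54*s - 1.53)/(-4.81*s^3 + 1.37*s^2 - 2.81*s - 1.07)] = (12.5243*s^4 + 16.9748*s^3 - 2.6652*s^2 - 6.9144*s - 0.5115)/(23.1361*s^6 - 13.1794*s^5 + 28.9091*s^4 + 2.594*s^3 + 4.9643*s^2 + 6.0134*s + 1.1449)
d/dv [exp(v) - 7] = exp(v)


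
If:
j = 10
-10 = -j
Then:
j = 10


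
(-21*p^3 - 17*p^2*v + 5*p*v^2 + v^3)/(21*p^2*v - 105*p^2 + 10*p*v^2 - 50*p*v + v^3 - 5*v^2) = (-3*p^2 - 2*p*v + v^2)/(3*p*v - 15*p + v^2 - 5*v)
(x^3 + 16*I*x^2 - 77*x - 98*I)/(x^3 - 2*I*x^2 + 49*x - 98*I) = (x^2 + 9*I*x - 14)/(x^2 - 9*I*x - 14)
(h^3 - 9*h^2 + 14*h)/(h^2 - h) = (h^2 - 9*h + 14)/(h - 1)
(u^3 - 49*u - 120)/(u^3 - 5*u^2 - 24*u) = (u + 5)/u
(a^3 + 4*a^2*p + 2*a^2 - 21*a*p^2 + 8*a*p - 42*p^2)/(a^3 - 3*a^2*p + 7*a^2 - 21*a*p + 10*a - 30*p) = (a + 7*p)/(a + 5)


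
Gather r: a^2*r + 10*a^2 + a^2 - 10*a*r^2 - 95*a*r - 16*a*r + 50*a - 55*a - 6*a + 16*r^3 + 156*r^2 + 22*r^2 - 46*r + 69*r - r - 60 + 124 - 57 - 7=11*a^2 - 11*a + 16*r^3 + r^2*(178 - 10*a) + r*(a^2 - 111*a + 22)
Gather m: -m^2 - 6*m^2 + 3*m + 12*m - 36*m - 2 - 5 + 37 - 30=-7*m^2 - 21*m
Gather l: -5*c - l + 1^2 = -5*c - l + 1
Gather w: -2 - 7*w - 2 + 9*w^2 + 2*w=9*w^2 - 5*w - 4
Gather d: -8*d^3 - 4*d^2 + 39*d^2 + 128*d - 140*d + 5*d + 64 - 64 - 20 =-8*d^3 + 35*d^2 - 7*d - 20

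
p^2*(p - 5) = p^3 - 5*p^2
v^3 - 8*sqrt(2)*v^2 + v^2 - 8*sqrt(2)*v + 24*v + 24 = (v + 1)*(v - 6*sqrt(2))*(v - 2*sqrt(2))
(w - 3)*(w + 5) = w^2 + 2*w - 15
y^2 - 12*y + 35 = (y - 7)*(y - 5)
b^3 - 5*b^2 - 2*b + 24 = (b - 4)*(b - 3)*(b + 2)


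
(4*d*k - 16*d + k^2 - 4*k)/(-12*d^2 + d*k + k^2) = (4 - k)/(3*d - k)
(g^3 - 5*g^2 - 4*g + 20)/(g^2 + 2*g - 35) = (g^2 - 4)/(g + 7)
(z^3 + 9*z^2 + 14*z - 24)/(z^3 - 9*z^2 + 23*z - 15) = (z^2 + 10*z + 24)/(z^2 - 8*z + 15)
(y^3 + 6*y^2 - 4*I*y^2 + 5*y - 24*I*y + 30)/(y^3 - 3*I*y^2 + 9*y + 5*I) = (y + 6)/(y + I)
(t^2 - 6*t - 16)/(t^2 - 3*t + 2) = (t^2 - 6*t - 16)/(t^2 - 3*t + 2)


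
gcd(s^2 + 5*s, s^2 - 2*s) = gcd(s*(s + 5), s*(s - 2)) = s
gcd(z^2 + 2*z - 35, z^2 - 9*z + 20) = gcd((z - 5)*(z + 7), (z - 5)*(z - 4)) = z - 5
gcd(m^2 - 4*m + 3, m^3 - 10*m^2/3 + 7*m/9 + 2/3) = m - 3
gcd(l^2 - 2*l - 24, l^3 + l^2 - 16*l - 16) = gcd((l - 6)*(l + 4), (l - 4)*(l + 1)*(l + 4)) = l + 4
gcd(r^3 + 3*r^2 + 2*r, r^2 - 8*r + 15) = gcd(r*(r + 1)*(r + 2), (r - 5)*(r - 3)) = 1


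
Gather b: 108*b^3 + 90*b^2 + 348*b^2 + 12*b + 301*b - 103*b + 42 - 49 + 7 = 108*b^3 + 438*b^2 + 210*b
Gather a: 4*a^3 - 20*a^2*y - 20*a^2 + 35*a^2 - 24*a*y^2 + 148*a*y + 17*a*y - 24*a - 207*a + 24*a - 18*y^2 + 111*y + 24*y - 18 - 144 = 4*a^3 + a^2*(15 - 20*y) + a*(-24*y^2 + 165*y - 207) - 18*y^2 + 135*y - 162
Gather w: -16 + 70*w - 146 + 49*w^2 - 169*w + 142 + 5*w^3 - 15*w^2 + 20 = 5*w^3 + 34*w^2 - 99*w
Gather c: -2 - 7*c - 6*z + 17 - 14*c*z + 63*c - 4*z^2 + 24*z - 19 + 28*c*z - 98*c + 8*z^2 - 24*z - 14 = c*(14*z - 42) + 4*z^2 - 6*z - 18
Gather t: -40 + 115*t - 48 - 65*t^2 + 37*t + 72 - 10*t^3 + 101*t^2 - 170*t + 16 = -10*t^3 + 36*t^2 - 18*t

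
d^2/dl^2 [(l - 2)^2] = 2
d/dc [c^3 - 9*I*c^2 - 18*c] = 3*c^2 - 18*I*c - 18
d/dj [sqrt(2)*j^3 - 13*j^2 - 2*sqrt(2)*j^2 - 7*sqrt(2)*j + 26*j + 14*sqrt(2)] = 3*sqrt(2)*j^2 - 26*j - 4*sqrt(2)*j - 7*sqrt(2) + 26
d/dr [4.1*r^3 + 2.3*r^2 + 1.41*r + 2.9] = 12.3*r^2 + 4.6*r + 1.41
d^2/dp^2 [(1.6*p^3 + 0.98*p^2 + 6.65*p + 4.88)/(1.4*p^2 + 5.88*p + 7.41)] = (-7.105427357601e-15*p^5 + 87.37456*p^3 + 414.66936*p^2 + 354.22812*p - 235.67586)/(2.744*p^6 + 34.5744*p^5 + 188.78328*p^4 + 569.292192*p^3 + 999.202932*p^2 + 968.578884*p + 406.869021)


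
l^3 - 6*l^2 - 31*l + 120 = (l - 8)*(l - 3)*(l + 5)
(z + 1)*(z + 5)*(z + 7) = z^3 + 13*z^2 + 47*z + 35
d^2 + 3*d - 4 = (d - 1)*(d + 4)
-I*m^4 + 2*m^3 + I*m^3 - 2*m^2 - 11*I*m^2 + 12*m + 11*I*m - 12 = (m - 3*I)*(m + I)*(m + 4*I)*(-I*m + I)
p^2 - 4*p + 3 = (p - 3)*(p - 1)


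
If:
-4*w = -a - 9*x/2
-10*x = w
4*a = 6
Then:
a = 3/2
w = 30/89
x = -3/89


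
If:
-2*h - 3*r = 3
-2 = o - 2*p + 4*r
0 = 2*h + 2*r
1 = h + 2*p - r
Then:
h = 3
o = 5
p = -5/2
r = -3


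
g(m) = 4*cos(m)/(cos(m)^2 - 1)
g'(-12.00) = 44.33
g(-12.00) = -11.72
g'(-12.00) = 44.33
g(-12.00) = -11.72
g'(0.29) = 328.16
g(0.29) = -46.88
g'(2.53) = 35.30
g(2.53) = 9.93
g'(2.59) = 47.96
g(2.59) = 12.41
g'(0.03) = 296296.31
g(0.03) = -4443.78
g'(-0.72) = -21.84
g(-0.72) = -6.92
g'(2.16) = 9.11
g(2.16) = 3.22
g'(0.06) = 37037.07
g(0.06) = -1110.44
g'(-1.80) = -4.55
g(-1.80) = 0.96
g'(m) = -4*sin(m)/(cos(m)^2 - 1) + 8*sin(m)*cos(m)^2/(cos(m)^2 - 1)^2 = 4*(cos(m)^2 + 1)/sin(m)^3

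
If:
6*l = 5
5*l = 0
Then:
No Solution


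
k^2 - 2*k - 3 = (k - 3)*(k + 1)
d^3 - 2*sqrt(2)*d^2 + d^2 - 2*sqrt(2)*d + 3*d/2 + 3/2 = (d + 1)*(d - 3*sqrt(2)/2)*(d - sqrt(2)/2)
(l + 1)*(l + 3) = l^2 + 4*l + 3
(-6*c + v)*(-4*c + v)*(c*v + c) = 24*c^3*v + 24*c^3 - 10*c^2*v^2 - 10*c^2*v + c*v^3 + c*v^2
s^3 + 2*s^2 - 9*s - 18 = (s - 3)*(s + 2)*(s + 3)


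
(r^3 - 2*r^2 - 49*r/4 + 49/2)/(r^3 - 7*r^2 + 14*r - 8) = (r^2 - 49/4)/(r^2 - 5*r + 4)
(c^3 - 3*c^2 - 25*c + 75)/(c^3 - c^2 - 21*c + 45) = (c - 5)/(c - 3)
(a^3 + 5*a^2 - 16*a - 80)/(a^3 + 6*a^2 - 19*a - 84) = (a^2 + 9*a + 20)/(a^2 + 10*a + 21)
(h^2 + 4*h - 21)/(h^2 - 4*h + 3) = (h + 7)/(h - 1)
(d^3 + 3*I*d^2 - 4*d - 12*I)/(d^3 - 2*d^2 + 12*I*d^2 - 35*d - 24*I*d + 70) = (d^2 + d*(2 + 3*I) + 6*I)/(d^2 + 12*I*d - 35)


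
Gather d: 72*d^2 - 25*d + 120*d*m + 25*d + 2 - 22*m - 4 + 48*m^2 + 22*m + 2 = 72*d^2 + 120*d*m + 48*m^2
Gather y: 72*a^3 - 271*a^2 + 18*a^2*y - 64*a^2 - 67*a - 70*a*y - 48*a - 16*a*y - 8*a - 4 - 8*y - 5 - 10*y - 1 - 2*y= 72*a^3 - 335*a^2 - 123*a + y*(18*a^2 - 86*a - 20) - 10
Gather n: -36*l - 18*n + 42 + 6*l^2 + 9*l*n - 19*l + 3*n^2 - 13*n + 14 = 6*l^2 - 55*l + 3*n^2 + n*(9*l - 31) + 56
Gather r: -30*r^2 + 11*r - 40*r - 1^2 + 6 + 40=-30*r^2 - 29*r + 45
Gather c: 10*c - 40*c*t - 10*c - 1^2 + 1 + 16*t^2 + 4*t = -40*c*t + 16*t^2 + 4*t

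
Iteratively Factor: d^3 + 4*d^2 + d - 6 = (d + 3)*(d^2 + d - 2) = (d + 2)*(d + 3)*(d - 1)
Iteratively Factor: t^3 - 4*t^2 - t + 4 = (t - 1)*(t^2 - 3*t - 4) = (t - 4)*(t - 1)*(t + 1)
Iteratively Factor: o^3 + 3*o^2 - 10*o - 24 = (o + 4)*(o^2 - o - 6) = (o - 3)*(o + 4)*(o + 2)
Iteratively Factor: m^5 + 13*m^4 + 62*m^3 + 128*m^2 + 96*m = (m)*(m^4 + 13*m^3 + 62*m^2 + 128*m + 96) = m*(m + 4)*(m^3 + 9*m^2 + 26*m + 24) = m*(m + 2)*(m + 4)*(m^2 + 7*m + 12) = m*(m + 2)*(m + 4)^2*(m + 3)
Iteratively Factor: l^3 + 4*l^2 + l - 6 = (l + 2)*(l^2 + 2*l - 3) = (l + 2)*(l + 3)*(l - 1)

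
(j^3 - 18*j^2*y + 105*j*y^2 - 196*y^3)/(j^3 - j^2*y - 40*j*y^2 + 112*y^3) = (-j^2 + 14*j*y - 49*y^2)/(-j^2 - 3*j*y + 28*y^2)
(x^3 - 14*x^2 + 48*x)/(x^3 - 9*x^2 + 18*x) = (x - 8)/(x - 3)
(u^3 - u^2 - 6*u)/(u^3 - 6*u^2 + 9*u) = (u + 2)/(u - 3)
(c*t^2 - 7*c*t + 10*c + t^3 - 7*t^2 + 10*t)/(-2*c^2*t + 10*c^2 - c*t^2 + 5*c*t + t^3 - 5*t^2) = (t - 2)/(-2*c + t)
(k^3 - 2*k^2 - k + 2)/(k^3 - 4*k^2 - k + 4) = (k - 2)/(k - 4)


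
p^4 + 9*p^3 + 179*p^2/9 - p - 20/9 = (p - 1/3)*(p + 1/3)*(p + 4)*(p + 5)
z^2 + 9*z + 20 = (z + 4)*(z + 5)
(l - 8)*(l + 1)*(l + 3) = l^3 - 4*l^2 - 29*l - 24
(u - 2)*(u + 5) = u^2 + 3*u - 10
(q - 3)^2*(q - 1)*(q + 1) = q^4 - 6*q^3 + 8*q^2 + 6*q - 9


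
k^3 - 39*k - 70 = (k - 7)*(k + 2)*(k + 5)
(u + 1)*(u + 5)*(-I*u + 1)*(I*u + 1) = u^4 + 6*u^3 + 6*u^2 + 6*u + 5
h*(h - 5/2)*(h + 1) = h^3 - 3*h^2/2 - 5*h/2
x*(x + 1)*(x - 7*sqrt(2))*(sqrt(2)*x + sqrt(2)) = sqrt(2)*x^4 - 14*x^3 + 2*sqrt(2)*x^3 - 28*x^2 + sqrt(2)*x^2 - 14*x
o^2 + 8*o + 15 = (o + 3)*(o + 5)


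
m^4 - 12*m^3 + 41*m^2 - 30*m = m*(m - 6)*(m - 5)*(m - 1)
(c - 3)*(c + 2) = c^2 - c - 6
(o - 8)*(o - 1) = o^2 - 9*o + 8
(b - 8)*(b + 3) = b^2 - 5*b - 24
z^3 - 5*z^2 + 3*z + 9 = (z - 3)^2*(z + 1)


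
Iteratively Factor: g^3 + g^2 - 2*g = (g + 2)*(g^2 - g) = (g - 1)*(g + 2)*(g)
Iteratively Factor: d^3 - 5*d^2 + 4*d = (d - 4)*(d^2 - d) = (d - 4)*(d - 1)*(d)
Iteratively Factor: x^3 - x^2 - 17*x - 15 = (x + 1)*(x^2 - 2*x - 15) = (x + 1)*(x + 3)*(x - 5)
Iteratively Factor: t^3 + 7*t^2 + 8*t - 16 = (t + 4)*(t^2 + 3*t - 4) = (t + 4)^2*(t - 1)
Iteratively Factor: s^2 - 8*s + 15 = (s - 3)*(s - 5)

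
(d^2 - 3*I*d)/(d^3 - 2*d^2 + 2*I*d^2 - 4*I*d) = (d - 3*I)/(d^2 + 2*d*(-1 + I) - 4*I)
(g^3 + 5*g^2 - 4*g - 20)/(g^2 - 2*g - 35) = (g^2 - 4)/(g - 7)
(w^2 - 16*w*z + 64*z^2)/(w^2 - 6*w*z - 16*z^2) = (w - 8*z)/(w + 2*z)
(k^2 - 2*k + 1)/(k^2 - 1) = (k - 1)/(k + 1)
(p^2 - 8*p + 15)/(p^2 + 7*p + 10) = (p^2 - 8*p + 15)/(p^2 + 7*p + 10)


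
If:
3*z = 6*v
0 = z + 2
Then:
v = -1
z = -2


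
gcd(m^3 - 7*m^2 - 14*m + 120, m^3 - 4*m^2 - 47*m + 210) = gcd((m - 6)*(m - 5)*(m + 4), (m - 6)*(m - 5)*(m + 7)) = m^2 - 11*m + 30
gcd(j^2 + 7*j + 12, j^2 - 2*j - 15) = j + 3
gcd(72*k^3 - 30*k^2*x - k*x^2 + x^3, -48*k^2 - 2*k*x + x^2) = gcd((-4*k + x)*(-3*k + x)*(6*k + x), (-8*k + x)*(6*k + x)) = 6*k + x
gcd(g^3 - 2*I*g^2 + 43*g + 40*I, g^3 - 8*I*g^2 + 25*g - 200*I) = g^2 - 3*I*g + 40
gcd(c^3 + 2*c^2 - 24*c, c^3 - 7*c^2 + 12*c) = c^2 - 4*c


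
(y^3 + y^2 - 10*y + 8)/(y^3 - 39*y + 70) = (y^2 + 3*y - 4)/(y^2 + 2*y - 35)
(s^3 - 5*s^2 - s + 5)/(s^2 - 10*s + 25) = (s^2 - 1)/(s - 5)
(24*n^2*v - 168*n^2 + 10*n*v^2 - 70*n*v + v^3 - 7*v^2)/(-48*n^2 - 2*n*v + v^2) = (4*n*v - 28*n + v^2 - 7*v)/(-8*n + v)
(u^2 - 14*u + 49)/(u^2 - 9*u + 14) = (u - 7)/(u - 2)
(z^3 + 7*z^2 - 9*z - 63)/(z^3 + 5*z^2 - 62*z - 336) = (z^2 - 9)/(z^2 - 2*z - 48)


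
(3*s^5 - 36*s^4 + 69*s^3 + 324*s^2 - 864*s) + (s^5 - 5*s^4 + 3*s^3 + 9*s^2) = 4*s^5 - 41*s^4 + 72*s^3 + 333*s^2 - 864*s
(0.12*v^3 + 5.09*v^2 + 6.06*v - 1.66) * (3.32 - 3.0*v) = -0.36*v^4 - 14.8716*v^3 - 1.2812*v^2 + 25.0992*v - 5.5112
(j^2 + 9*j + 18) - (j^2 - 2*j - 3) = 11*j + 21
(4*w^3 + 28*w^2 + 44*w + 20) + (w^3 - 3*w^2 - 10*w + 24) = 5*w^3 + 25*w^2 + 34*w + 44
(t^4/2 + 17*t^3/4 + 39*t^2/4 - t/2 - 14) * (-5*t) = -5*t^5/2 - 85*t^4/4 - 195*t^3/4 + 5*t^2/2 + 70*t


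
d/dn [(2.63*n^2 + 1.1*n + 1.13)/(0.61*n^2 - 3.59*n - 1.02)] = (-10.1127*n^2 - 6.7438*n + 2.9347)/(0.3721*n^4 - 4.3798*n^3 + 11.6437*n^2 + 7.3236*n + 1.0404)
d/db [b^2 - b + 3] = 2*b - 1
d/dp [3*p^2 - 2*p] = 6*p - 2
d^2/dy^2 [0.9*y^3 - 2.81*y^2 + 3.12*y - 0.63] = 5.4*y - 5.62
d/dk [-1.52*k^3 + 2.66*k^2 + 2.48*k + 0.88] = -4.56*k^2 + 5.32*k + 2.48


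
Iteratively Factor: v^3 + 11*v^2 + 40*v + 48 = (v + 4)*(v^2 + 7*v + 12) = (v + 4)^2*(v + 3)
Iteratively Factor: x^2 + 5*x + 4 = (x + 1)*(x + 4)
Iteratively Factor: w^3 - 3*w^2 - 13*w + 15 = (w - 5)*(w^2 + 2*w - 3) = (w - 5)*(w - 1)*(w + 3)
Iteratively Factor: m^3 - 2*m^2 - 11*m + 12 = (m - 1)*(m^2 - m - 12) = (m - 1)*(m + 3)*(m - 4)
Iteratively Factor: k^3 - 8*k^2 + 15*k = (k - 5)*(k^2 - 3*k) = (k - 5)*(k - 3)*(k)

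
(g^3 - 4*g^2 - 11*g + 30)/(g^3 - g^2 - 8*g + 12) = (g - 5)/(g - 2)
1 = 1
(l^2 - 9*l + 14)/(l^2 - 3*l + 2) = (l - 7)/(l - 1)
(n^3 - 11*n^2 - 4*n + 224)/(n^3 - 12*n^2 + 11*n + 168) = (n + 4)/(n + 3)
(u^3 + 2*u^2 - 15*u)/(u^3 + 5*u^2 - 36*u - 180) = u*(u - 3)/(u^2 - 36)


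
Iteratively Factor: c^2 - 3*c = (c)*(c - 3)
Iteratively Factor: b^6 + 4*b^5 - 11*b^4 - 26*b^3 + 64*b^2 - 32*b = (b + 4)*(b^5 - 11*b^3 + 18*b^2 - 8*b) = (b - 2)*(b + 4)*(b^4 + 2*b^3 - 7*b^2 + 4*b) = b*(b - 2)*(b + 4)*(b^3 + 2*b^2 - 7*b + 4) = b*(b - 2)*(b + 4)^2*(b^2 - 2*b + 1) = b*(b - 2)*(b - 1)*(b + 4)^2*(b - 1)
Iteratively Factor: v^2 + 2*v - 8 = (v - 2)*(v + 4)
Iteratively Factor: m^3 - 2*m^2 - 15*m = (m - 5)*(m^2 + 3*m) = m*(m - 5)*(m + 3)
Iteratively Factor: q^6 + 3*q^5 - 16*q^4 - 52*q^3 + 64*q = (q)*(q^5 + 3*q^4 - 16*q^3 - 52*q^2 + 64) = q*(q - 1)*(q^4 + 4*q^3 - 12*q^2 - 64*q - 64) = q*(q - 4)*(q - 1)*(q^3 + 8*q^2 + 20*q + 16) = q*(q - 4)*(q - 1)*(q + 4)*(q^2 + 4*q + 4) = q*(q - 4)*(q - 1)*(q + 2)*(q + 4)*(q + 2)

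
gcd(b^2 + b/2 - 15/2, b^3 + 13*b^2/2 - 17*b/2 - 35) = b - 5/2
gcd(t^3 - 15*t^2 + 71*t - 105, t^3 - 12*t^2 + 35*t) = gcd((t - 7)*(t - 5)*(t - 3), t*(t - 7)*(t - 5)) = t^2 - 12*t + 35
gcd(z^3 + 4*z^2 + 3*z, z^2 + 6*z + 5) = z + 1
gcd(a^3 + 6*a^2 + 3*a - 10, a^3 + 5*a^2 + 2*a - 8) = a^2 + a - 2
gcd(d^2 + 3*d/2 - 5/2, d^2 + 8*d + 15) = 1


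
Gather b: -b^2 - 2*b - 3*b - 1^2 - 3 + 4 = -b^2 - 5*b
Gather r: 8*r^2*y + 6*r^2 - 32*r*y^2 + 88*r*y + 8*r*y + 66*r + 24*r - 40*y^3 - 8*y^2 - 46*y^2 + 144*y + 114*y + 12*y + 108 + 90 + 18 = r^2*(8*y + 6) + r*(-32*y^2 + 96*y + 90) - 40*y^3 - 54*y^2 + 270*y + 216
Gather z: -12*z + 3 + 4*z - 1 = 2 - 8*z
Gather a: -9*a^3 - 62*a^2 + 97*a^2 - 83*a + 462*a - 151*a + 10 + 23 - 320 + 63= -9*a^3 + 35*a^2 + 228*a - 224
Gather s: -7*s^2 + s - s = -7*s^2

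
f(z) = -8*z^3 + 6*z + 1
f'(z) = 6 - 24*z^2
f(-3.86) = 437.94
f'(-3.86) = -351.59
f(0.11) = 1.65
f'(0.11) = 5.71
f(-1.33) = 11.84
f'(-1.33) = -36.45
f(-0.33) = -0.69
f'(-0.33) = 3.39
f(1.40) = -12.55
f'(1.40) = -41.04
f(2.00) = -51.00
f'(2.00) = -90.00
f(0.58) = 2.92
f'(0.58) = -2.07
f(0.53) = 2.99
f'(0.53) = -0.74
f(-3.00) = 199.00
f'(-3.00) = -210.00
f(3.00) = -197.00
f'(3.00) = -210.00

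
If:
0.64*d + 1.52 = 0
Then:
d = -2.38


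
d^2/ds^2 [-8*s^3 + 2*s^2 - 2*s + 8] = 4 - 48*s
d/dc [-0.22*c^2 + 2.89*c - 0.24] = 2.89 - 0.44*c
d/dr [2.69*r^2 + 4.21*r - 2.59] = 5.38*r + 4.21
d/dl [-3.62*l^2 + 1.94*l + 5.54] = 1.94 - 7.24*l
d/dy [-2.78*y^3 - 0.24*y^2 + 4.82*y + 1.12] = -8.34*y^2 - 0.48*y + 4.82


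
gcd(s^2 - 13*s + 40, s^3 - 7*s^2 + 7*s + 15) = s - 5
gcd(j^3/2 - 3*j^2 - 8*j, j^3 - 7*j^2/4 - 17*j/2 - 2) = j + 2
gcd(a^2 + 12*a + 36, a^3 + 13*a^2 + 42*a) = a + 6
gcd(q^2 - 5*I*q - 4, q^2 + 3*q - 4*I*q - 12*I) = q - 4*I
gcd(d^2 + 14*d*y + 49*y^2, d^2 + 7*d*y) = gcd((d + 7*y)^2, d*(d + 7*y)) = d + 7*y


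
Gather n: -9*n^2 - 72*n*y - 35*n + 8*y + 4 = -9*n^2 + n*(-72*y - 35) + 8*y + 4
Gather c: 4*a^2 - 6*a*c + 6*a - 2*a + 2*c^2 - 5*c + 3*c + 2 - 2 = 4*a^2 + 4*a + 2*c^2 + c*(-6*a - 2)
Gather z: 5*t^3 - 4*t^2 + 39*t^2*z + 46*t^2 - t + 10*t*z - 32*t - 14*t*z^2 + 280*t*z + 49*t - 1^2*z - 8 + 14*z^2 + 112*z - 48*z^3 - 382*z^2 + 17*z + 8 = 5*t^3 + 42*t^2 + 16*t - 48*z^3 + z^2*(-14*t - 368) + z*(39*t^2 + 290*t + 128)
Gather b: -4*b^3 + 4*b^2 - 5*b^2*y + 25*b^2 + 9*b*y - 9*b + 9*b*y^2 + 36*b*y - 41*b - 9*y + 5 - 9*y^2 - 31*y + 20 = -4*b^3 + b^2*(29 - 5*y) + b*(9*y^2 + 45*y - 50) - 9*y^2 - 40*y + 25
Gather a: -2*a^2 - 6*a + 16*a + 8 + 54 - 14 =-2*a^2 + 10*a + 48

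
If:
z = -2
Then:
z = -2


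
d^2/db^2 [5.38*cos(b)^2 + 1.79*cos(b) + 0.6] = -1.79*cos(b) - 10.76*cos(2*b)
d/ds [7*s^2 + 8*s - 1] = 14*s + 8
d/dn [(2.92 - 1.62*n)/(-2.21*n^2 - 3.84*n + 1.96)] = (-3.5802*n^2 + 12.9064*n + 8.0376)/(4.8841*n^4 + 16.9728*n^3 + 6.0824*n^2 - 15.0528*n + 3.8416)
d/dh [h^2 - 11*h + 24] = 2*h - 11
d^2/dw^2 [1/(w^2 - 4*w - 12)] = 2*(w^2 - 4*w - 4*(w - 2)^2 - 12)/(-w^2 + 4*w + 12)^3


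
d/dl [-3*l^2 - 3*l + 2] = -6*l - 3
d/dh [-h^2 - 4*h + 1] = -2*h - 4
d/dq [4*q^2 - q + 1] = 8*q - 1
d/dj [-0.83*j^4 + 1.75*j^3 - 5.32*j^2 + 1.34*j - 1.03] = -3.32*j^3 + 5.25*j^2 - 10.64*j + 1.34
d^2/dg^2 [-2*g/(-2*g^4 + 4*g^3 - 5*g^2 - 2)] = 4*g*(4*g^2*(4*g^2 - 6*g + 5)^2 + (-20*g^2 + 24*g - 15)*(2*g^4 - 4*g^3 + 5*g^2 + 2))/(2*g^4 - 4*g^3 + 5*g^2 + 2)^3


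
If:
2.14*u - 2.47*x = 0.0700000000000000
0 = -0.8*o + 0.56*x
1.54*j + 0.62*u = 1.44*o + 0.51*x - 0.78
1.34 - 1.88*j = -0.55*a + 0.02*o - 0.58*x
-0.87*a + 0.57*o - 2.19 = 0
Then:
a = 0.13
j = 2.49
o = 4.05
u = 6.71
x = 5.78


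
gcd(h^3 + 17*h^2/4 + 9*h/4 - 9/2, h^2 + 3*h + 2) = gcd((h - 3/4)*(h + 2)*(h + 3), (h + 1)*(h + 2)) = h + 2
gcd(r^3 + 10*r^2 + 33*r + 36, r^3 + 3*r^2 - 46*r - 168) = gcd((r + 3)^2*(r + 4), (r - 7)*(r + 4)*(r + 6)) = r + 4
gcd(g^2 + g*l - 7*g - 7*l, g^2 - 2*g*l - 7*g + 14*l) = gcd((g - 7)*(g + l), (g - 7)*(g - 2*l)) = g - 7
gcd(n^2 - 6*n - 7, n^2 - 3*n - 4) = n + 1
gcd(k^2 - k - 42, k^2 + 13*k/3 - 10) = k + 6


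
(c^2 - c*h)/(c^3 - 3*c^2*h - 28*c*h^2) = (-c + h)/(-c^2 + 3*c*h + 28*h^2)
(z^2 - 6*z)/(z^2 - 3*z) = (z - 6)/(z - 3)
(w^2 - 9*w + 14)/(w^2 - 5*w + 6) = (w - 7)/(w - 3)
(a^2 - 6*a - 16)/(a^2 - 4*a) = (a^2 - 6*a - 16)/(a*(a - 4))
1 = 1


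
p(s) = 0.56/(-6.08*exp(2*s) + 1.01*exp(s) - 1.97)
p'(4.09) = 0.00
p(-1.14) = -0.25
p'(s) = 0.56*(12.16*exp(2*s) - 1.01*exp(s))/(-6.08*exp(2*s) + 1.01*exp(s) - 1.97)^2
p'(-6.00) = 0.00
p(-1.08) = -0.24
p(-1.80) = -0.28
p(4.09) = -0.00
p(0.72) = -0.02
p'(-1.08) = 0.11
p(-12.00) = -0.28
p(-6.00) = -0.28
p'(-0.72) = 0.16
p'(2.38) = 0.00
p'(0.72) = 0.04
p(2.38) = -0.00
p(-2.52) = -0.29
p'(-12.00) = 0.00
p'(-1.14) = 0.10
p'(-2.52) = -0.00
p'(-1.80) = 0.02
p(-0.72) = -0.19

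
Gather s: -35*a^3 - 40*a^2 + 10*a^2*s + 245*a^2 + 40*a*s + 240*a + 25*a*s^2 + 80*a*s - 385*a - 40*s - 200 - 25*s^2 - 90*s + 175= -35*a^3 + 205*a^2 - 145*a + s^2*(25*a - 25) + s*(10*a^2 + 120*a - 130) - 25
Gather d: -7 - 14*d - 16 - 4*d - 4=-18*d - 27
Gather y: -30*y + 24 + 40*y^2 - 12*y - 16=40*y^2 - 42*y + 8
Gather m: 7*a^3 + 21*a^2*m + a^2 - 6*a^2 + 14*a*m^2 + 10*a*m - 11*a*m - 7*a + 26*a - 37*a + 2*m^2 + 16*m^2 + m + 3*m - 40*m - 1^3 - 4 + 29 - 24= 7*a^3 - 5*a^2 - 18*a + m^2*(14*a + 18) + m*(21*a^2 - a - 36)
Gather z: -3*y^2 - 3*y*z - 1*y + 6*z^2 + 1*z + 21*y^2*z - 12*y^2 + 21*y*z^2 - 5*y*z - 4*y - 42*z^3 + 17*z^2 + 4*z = -15*y^2 - 5*y - 42*z^3 + z^2*(21*y + 23) + z*(21*y^2 - 8*y + 5)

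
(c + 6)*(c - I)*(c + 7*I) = c^3 + 6*c^2 + 6*I*c^2 + 7*c + 36*I*c + 42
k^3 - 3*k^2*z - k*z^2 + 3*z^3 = (k - 3*z)*(k - z)*(k + z)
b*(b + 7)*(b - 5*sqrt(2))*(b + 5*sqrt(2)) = b^4 + 7*b^3 - 50*b^2 - 350*b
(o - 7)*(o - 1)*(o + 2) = o^3 - 6*o^2 - 9*o + 14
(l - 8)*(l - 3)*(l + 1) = l^3 - 10*l^2 + 13*l + 24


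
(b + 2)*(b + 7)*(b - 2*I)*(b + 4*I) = b^4 + 9*b^3 + 2*I*b^3 + 22*b^2 + 18*I*b^2 + 72*b + 28*I*b + 112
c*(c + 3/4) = c^2 + 3*c/4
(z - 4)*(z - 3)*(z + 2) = z^3 - 5*z^2 - 2*z + 24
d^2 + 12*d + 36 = (d + 6)^2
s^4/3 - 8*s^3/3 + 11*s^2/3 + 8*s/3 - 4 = (s/3 + 1/3)*(s - 6)*(s - 2)*(s - 1)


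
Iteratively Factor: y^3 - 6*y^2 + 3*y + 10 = (y - 2)*(y^2 - 4*y - 5) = (y - 5)*(y - 2)*(y + 1)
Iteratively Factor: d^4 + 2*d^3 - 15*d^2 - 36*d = (d - 4)*(d^3 + 6*d^2 + 9*d) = d*(d - 4)*(d^2 + 6*d + 9) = d*(d - 4)*(d + 3)*(d + 3)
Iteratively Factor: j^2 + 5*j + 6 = (j + 2)*(j + 3)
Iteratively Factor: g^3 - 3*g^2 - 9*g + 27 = (g - 3)*(g^2 - 9) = (g - 3)^2*(g + 3)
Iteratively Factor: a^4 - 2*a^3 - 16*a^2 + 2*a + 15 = (a + 3)*(a^3 - 5*a^2 - a + 5) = (a - 5)*(a + 3)*(a^2 - 1) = (a - 5)*(a - 1)*(a + 3)*(a + 1)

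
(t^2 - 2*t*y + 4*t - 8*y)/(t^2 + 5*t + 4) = (t - 2*y)/(t + 1)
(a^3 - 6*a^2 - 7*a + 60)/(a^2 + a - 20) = (a^2 - 2*a - 15)/(a + 5)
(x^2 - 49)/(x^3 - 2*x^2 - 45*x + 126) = (x - 7)/(x^2 - 9*x + 18)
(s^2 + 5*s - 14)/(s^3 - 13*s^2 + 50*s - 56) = (s + 7)/(s^2 - 11*s + 28)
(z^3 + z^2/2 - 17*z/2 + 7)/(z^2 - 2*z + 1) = (z^2 + 3*z/2 - 7)/(z - 1)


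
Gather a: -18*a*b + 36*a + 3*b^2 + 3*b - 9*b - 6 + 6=a*(36 - 18*b) + 3*b^2 - 6*b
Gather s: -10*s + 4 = 4 - 10*s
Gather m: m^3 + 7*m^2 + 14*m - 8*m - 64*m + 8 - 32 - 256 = m^3 + 7*m^2 - 58*m - 280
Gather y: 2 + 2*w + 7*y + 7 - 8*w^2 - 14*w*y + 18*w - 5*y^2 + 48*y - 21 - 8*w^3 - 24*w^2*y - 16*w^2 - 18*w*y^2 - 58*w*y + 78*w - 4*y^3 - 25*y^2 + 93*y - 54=-8*w^3 - 24*w^2 + 98*w - 4*y^3 + y^2*(-18*w - 30) + y*(-24*w^2 - 72*w + 148) - 66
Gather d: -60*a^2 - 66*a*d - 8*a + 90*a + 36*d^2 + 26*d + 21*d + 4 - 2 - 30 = -60*a^2 + 82*a + 36*d^2 + d*(47 - 66*a) - 28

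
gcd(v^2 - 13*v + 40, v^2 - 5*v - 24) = v - 8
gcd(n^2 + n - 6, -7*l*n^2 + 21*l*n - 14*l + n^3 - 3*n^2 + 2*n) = n - 2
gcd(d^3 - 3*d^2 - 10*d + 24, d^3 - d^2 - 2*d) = d - 2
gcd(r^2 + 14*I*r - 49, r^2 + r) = 1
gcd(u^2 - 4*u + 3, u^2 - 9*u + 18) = u - 3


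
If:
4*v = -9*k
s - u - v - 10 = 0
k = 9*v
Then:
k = 0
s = u + 10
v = 0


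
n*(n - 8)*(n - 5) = n^3 - 13*n^2 + 40*n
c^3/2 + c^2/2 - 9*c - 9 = (c/2 + 1/2)*(c - 3*sqrt(2))*(c + 3*sqrt(2))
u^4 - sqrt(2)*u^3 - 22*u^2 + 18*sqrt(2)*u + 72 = (u - 3*sqrt(2))*(u - 2*sqrt(2))*(u + sqrt(2))*(u + 3*sqrt(2))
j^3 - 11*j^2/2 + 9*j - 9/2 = (j - 3)*(j - 3/2)*(j - 1)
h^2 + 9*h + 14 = (h + 2)*(h + 7)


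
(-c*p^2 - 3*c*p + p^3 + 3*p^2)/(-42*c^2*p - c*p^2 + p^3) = (c*p + 3*c - p^2 - 3*p)/(42*c^2 + c*p - p^2)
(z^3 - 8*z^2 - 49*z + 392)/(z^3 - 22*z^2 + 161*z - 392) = (z + 7)/(z - 7)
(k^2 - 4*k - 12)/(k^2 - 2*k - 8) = (k - 6)/(k - 4)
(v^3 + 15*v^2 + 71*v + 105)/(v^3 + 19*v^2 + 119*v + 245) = (v + 3)/(v + 7)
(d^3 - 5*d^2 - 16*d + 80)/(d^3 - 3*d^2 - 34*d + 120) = (d + 4)/(d + 6)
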